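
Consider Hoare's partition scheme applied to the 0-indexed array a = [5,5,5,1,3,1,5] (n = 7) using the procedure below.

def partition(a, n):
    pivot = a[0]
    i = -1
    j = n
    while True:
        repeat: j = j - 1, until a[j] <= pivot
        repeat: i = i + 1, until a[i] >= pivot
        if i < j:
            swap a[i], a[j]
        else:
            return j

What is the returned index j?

3

pivot=5
j stops at 6 (5), i stops at 0 (5); swap ⇒ [5,5,5,1,3,1,5]
j stops at 5 (1), i stops at 1 (5); swap ⇒ [5,1,5,1,3,5,5]
j stops at 4 (3), i stops at 2 (5); swap ⇒ [5,1,3,1,5,5,5]
j stops at 3, i stops at 4; i≥j ⇒ return 3. a=[5,1,3,1,5,5,5]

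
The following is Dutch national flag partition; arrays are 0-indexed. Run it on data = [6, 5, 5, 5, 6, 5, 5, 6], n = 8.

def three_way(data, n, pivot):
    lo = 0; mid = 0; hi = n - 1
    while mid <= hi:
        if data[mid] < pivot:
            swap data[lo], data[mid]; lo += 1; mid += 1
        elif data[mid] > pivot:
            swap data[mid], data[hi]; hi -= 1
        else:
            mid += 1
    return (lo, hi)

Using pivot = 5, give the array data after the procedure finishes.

[5, 5, 5, 5, 5, 6, 6, 6]

pivot = 5; lo=0, mid=0, hi=7
data[mid]=6>5: swap data[0],data[7]; hi=6 → [6, 5, 5, 5, 6, 5, 5, 6]
data[mid]=6>5: swap data[0],data[6]; hi=5 → [5, 5, 5, 5, 6, 5, 6, 6]
data[mid]=5=5: mid=1
data[mid]=5=5: mid=2
data[mid]=5=5: mid=3
data[mid]=5=5: mid=4
data[mid]=6>5: swap data[4],data[5]; hi=4 → [5, 5, 5, 5, 5, 6, 6, 6]
data[mid]=5=5: mid=5
end: lo=0, hi=4; data = [5, 5, 5, 5, 5, 6, 6, 6]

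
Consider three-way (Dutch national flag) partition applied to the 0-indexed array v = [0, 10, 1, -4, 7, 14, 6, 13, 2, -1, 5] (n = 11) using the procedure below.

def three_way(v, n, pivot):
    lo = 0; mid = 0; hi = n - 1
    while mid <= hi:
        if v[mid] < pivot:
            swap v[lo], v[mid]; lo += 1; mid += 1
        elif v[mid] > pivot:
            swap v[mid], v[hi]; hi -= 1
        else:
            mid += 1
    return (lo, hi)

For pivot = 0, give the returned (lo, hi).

(2, 2)

pivot = 0; lo=0, mid=0, hi=10
v[mid]=0=0: mid=1
v[mid]=10>0: swap v[1],v[10]; hi=9 → [0, 5, 1, -4, 7, 14, 6, 13, 2, -1, 10]
v[mid]=5>0: swap v[1],v[9]; hi=8 → [0, -1, 1, -4, 7, 14, 6, 13, 2, 5, 10]
v[mid]=-1<0: swap v[0],v[1]; lo=1,mid=2 → [-1, 0, 1, -4, 7, 14, 6, 13, 2, 5, 10]
v[mid]=1>0: swap v[2],v[8]; hi=7 → [-1, 0, 2, -4, 7, 14, 6, 13, 1, 5, 10]
v[mid]=2>0: swap v[2],v[7]; hi=6 → [-1, 0, 13, -4, 7, 14, 6, 2, 1, 5, 10]
v[mid]=13>0: swap v[2],v[6]; hi=5 → [-1, 0, 6, -4, 7, 14, 13, 2, 1, 5, 10]
v[mid]=6>0: swap v[2],v[5]; hi=4 → [-1, 0, 14, -4, 7, 6, 13, 2, 1, 5, 10]
v[mid]=14>0: swap v[2],v[4]; hi=3 → [-1, 0, 7, -4, 14, 6, 13, 2, 1, 5, 10]
v[mid]=7>0: swap v[2],v[3]; hi=2 → [-1, 0, -4, 7, 14, 6, 13, 2, 1, 5, 10]
v[mid]=-4<0: swap v[1],v[2]; lo=2,mid=3 → [-1, -4, 0, 7, 14, 6, 13, 2, 1, 5, 10]
end: lo=2, hi=2; v = [-1, -4, 0, 7, 14, 6, 13, 2, 1, 5, 10]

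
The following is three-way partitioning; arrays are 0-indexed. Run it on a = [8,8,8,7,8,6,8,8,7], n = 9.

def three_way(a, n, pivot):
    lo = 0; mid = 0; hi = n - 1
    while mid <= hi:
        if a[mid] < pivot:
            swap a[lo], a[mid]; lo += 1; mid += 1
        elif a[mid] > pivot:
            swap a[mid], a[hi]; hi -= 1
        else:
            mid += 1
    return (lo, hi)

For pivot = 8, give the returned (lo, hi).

lo=0 mid=0 hi=8
8=8: mid=1
8=8: mid=2
8=8: mid=3
7<8: swap(0,3), lo=1 mid=4 ⇒ [7,8,8,8,8,6,8,8,7]
8=8: mid=5
6<8: swap(1,5), lo=2 mid=6 ⇒ [7,6,8,8,8,8,8,8,7]
8=8: mid=7
8=8: mid=8
7<8: swap(2,8), lo=3 mid=9 ⇒ [7,6,7,8,8,8,8,8,8]
done. lo=3 hi=8; a=[7,6,7,8,8,8,8,8,8]

(3, 8)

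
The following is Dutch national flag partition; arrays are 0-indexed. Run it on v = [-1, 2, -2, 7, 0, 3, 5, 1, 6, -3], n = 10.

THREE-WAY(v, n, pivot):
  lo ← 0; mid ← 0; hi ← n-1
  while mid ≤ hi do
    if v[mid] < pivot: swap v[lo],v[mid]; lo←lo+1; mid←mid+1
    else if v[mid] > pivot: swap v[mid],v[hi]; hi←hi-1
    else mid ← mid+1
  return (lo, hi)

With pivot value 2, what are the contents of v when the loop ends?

lo=0 mid=0 hi=9
-1<2: swap(0,0), lo=1 mid=1 ⇒ [-1, 2, -2, 7, 0, 3, 5, 1, 6, -3]
2=2: mid=2
-2<2: swap(1,2), lo=2 mid=3 ⇒ [-1, -2, 2, 7, 0, 3, 5, 1, 6, -3]
7>2: swap(3,9), hi=8 ⇒ [-1, -2, 2, -3, 0, 3, 5, 1, 6, 7]
-3<2: swap(2,3), lo=3 mid=4 ⇒ [-1, -2, -3, 2, 0, 3, 5, 1, 6, 7]
0<2: swap(3,4), lo=4 mid=5 ⇒ [-1, -2, -3, 0, 2, 3, 5, 1, 6, 7]
3>2: swap(5,8), hi=7 ⇒ [-1, -2, -3, 0, 2, 6, 5, 1, 3, 7]
6>2: swap(5,7), hi=6 ⇒ [-1, -2, -3, 0, 2, 1, 5, 6, 3, 7]
1<2: swap(4,5), lo=5 mid=6 ⇒ [-1, -2, -3, 0, 1, 2, 5, 6, 3, 7]
5>2: swap(6,6), hi=5 ⇒ [-1, -2, -3, 0, 1, 2, 5, 6, 3, 7]
done. lo=5 hi=5; v=[-1, -2, -3, 0, 1, 2, 5, 6, 3, 7]

[-1, -2, -3, 0, 1, 2, 5, 6, 3, 7]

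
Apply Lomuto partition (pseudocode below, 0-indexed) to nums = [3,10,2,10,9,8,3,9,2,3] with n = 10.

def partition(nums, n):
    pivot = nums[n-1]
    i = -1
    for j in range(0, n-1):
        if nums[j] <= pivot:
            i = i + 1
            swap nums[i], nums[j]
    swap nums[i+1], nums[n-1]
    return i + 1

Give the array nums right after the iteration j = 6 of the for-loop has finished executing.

pivot = nums[9] = 3; i = -1
j=0: nums[0]=3 ≤ 3 → i=0, swap nums[0],nums[0] (no change) → [3,10,2,10,9,8,3,9,2,3]
j=1: nums[1]=10 > 3 → no swap
j=2: nums[2]=2 ≤ 3 → i=1, swap nums[1],nums[2] → [3,2,10,10,9,8,3,9,2,3]
j=3: nums[3]=10 > 3 → no swap
j=4: nums[4]=9 > 3 → no swap
j=5: nums[5]=8 > 3 → no swap
j=6: nums[6]=3 ≤ 3 → i=2, swap nums[2],nums[6] → [3,2,3,10,9,8,10,9,2,3]
(after j=6) nums = [3,2,3,10,9,8,10,9,2,3]

[3,2,3,10,9,8,10,9,2,3]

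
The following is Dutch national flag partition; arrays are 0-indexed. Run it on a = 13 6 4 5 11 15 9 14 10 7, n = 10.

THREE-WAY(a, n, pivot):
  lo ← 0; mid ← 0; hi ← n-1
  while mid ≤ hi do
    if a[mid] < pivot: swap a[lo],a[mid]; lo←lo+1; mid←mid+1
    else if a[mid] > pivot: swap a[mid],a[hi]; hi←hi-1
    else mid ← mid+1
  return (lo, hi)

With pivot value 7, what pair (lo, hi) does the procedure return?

(3, 3)

lo=0 mid=0 hi=9
13>7: swap(0,9), hi=8 ⇒ 7 6 4 5 11 15 9 14 10 13
7=7: mid=1
6<7: swap(0,1), lo=1 mid=2 ⇒ 6 7 4 5 11 15 9 14 10 13
4<7: swap(1,2), lo=2 mid=3 ⇒ 6 4 7 5 11 15 9 14 10 13
5<7: swap(2,3), lo=3 mid=4 ⇒ 6 4 5 7 11 15 9 14 10 13
11>7: swap(4,8), hi=7 ⇒ 6 4 5 7 10 15 9 14 11 13
10>7: swap(4,7), hi=6 ⇒ 6 4 5 7 14 15 9 10 11 13
14>7: swap(4,6), hi=5 ⇒ 6 4 5 7 9 15 14 10 11 13
9>7: swap(4,5), hi=4 ⇒ 6 4 5 7 15 9 14 10 11 13
15>7: swap(4,4), hi=3 ⇒ 6 4 5 7 15 9 14 10 11 13
done. lo=3 hi=3; a=6 4 5 7 15 9 14 10 11 13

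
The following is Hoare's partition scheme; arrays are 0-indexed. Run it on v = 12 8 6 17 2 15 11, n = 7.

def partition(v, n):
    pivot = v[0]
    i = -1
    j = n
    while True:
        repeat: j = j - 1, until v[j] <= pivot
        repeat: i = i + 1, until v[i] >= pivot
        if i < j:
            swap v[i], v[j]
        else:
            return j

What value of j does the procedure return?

pivot = v[0] = 12; i = -1, j = 7
j→6 (v[6]=11≤12), i→0 (v[0]=12≥12); i<j, swap → 11 8 6 17 2 15 12
j→4 (v[4]=2≤12), i→3 (v[3]=17≥12); i<j, swap → 11 8 6 2 17 15 12
j→3, i→4; i≥j, return j=3. v = 11 8 6 2 17 15 12

3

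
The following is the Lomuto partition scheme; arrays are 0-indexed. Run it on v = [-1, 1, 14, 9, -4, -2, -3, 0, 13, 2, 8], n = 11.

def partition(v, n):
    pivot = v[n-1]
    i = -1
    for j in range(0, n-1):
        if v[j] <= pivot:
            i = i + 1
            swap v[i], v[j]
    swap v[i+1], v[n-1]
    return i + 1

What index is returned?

pivot=8, i=-1
j=0: -1≤8, i=0, swap(0,0) ⇒ [-1, 1, 14, 9, -4, -2, -3, 0, 13, 2, 8]
j=1: 1≤8, i=1, swap(1,1) ⇒ [-1, 1, 14, 9, -4, -2, -3, 0, 13, 2, 8]
j=2: 14>8, skip
j=3: 9>8, skip
j=4: -4≤8, i=2, swap(2,4) ⇒ [-1, 1, -4, 9, 14, -2, -3, 0, 13, 2, 8]
j=5: -2≤8, i=3, swap(3,5) ⇒ [-1, 1, -4, -2, 14, 9, -3, 0, 13, 2, 8]
j=6: -3≤8, i=4, swap(4,6) ⇒ [-1, 1, -4, -2, -3, 9, 14, 0, 13, 2, 8]
j=7: 0≤8, i=5, swap(5,7) ⇒ [-1, 1, -4, -2, -3, 0, 14, 9, 13, 2, 8]
j=8: 13>8, skip
j=9: 2≤8, i=6, swap(6,9) ⇒ [-1, 1, -4, -2, -3, 0, 2, 9, 13, 14, 8]
swap(7,10) ⇒ [-1, 1, -4, -2, -3, 0, 2, 8, 13, 14, 9]; return 7

7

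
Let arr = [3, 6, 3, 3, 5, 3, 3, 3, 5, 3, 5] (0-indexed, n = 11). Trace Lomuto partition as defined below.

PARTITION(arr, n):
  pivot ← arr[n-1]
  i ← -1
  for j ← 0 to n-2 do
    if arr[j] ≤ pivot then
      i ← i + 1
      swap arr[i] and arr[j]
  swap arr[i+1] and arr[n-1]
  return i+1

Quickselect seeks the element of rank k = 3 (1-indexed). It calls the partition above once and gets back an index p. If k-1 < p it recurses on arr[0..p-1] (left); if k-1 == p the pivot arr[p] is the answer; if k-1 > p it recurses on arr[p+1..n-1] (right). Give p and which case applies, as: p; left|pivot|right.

pivot=5, i=-1
j=0: 3≤5, i=0, swap(0,0) ⇒ [3, 6, 3, 3, 5, 3, 3, 3, 5, 3, 5]
j=1: 6>5, skip
j=2: 3≤5, i=1, swap(1,2) ⇒ [3, 3, 6, 3, 5, 3, 3, 3, 5, 3, 5]
j=3: 3≤5, i=2, swap(2,3) ⇒ [3, 3, 3, 6, 5, 3, 3, 3, 5, 3, 5]
j=4: 5≤5, i=3, swap(3,4) ⇒ [3, 3, 3, 5, 6, 3, 3, 3, 5, 3, 5]
j=5: 3≤5, i=4, swap(4,5) ⇒ [3, 3, 3, 5, 3, 6, 3, 3, 5, 3, 5]
j=6: 3≤5, i=5, swap(5,6) ⇒ [3, 3, 3, 5, 3, 3, 6, 3, 5, 3, 5]
j=7: 3≤5, i=6, swap(6,7) ⇒ [3, 3, 3, 5, 3, 3, 3, 6, 5, 3, 5]
j=8: 5≤5, i=7, swap(7,8) ⇒ [3, 3, 3, 5, 3, 3, 3, 5, 6, 3, 5]
j=9: 3≤5, i=8, swap(8,9) ⇒ [3, 3, 3, 5, 3, 3, 3, 5, 3, 6, 5]
swap(9,10) ⇒ [3, 3, 3, 5, 3, 3, 3, 5, 3, 5, 6]; return 9
p = 9; k-1 = 2 < 9 ⇒ left

9; left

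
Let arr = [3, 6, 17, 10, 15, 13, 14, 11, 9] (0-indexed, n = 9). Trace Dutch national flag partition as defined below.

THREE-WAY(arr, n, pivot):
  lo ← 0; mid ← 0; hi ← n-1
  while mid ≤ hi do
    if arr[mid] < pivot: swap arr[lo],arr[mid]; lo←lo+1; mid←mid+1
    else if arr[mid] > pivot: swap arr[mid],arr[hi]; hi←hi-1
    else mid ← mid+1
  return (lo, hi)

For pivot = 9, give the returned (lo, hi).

pivot = 9; lo=0, mid=0, hi=8
arr[mid]=3<9: swap arr[0],arr[0]; lo=1,mid=1 → [3, 6, 17, 10, 15, 13, 14, 11, 9]
arr[mid]=6<9: swap arr[1],arr[1]; lo=2,mid=2 → [3, 6, 17, 10, 15, 13, 14, 11, 9]
arr[mid]=17>9: swap arr[2],arr[8]; hi=7 → [3, 6, 9, 10, 15, 13, 14, 11, 17]
arr[mid]=9=9: mid=3
arr[mid]=10>9: swap arr[3],arr[7]; hi=6 → [3, 6, 9, 11, 15, 13, 14, 10, 17]
arr[mid]=11>9: swap arr[3],arr[6]; hi=5 → [3, 6, 9, 14, 15, 13, 11, 10, 17]
arr[mid]=14>9: swap arr[3],arr[5]; hi=4 → [3, 6, 9, 13, 15, 14, 11, 10, 17]
arr[mid]=13>9: swap arr[3],arr[4]; hi=3 → [3, 6, 9, 15, 13, 14, 11, 10, 17]
arr[mid]=15>9: swap arr[3],arr[3]; hi=2 → [3, 6, 9, 15, 13, 14, 11, 10, 17]
end: lo=2, hi=2; arr = [3, 6, 9, 15, 13, 14, 11, 10, 17]

(2, 2)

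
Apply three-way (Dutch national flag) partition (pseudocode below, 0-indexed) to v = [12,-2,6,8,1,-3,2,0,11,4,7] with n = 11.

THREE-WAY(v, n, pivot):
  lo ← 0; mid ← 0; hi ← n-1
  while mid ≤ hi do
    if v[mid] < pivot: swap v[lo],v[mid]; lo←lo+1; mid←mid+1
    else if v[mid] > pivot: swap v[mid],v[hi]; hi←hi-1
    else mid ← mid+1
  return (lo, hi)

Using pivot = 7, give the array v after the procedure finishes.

lo=0 mid=0 hi=10
12>7: swap(0,10), hi=9 ⇒ [7,-2,6,8,1,-3,2,0,11,4,12]
7=7: mid=1
-2<7: swap(0,1), lo=1 mid=2 ⇒ [-2,7,6,8,1,-3,2,0,11,4,12]
6<7: swap(1,2), lo=2 mid=3 ⇒ [-2,6,7,8,1,-3,2,0,11,4,12]
8>7: swap(3,9), hi=8 ⇒ [-2,6,7,4,1,-3,2,0,11,8,12]
4<7: swap(2,3), lo=3 mid=4 ⇒ [-2,6,4,7,1,-3,2,0,11,8,12]
1<7: swap(3,4), lo=4 mid=5 ⇒ [-2,6,4,1,7,-3,2,0,11,8,12]
-3<7: swap(4,5), lo=5 mid=6 ⇒ [-2,6,4,1,-3,7,2,0,11,8,12]
2<7: swap(5,6), lo=6 mid=7 ⇒ [-2,6,4,1,-3,2,7,0,11,8,12]
0<7: swap(6,7), lo=7 mid=8 ⇒ [-2,6,4,1,-3,2,0,7,11,8,12]
11>7: swap(8,8), hi=7 ⇒ [-2,6,4,1,-3,2,0,7,11,8,12]
done. lo=7 hi=7; v=[-2,6,4,1,-3,2,0,7,11,8,12]

[-2,6,4,1,-3,2,0,7,11,8,12]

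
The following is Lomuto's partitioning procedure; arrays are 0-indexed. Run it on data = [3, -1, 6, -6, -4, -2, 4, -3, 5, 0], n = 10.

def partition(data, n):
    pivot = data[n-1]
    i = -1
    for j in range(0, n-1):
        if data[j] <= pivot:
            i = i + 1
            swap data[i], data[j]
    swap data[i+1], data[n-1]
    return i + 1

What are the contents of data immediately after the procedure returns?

[-1, -6, -4, -2, -3, 0, 4, 6, 5, 3]

pivot = data[9] = 0; i = -1
j=0: data[0]=3 > 0 → no swap
j=1: data[1]=-1 ≤ 0 → i=0, swap data[0],data[1] → [-1, 3, 6, -6, -4, -2, 4, -3, 5, 0]
j=2: data[2]=6 > 0 → no swap
j=3: data[3]=-6 ≤ 0 → i=1, swap data[1],data[3] → [-1, -6, 6, 3, -4, -2, 4, -3, 5, 0]
j=4: data[4]=-4 ≤ 0 → i=2, swap data[2],data[4] → [-1, -6, -4, 3, 6, -2, 4, -3, 5, 0]
j=5: data[5]=-2 ≤ 0 → i=3, swap data[3],data[5] → [-1, -6, -4, -2, 6, 3, 4, -3, 5, 0]
j=6: data[6]=4 > 0 → no swap
j=7: data[7]=-3 ≤ 0 → i=4, swap data[4],data[7] → [-1, -6, -4, -2, -3, 3, 4, 6, 5, 0]
j=8: data[8]=5 > 0 → no swap
final swap data[5],data[9] → [-1, -6, -4, -2, -3, 0, 4, 6, 5, 3]; return 5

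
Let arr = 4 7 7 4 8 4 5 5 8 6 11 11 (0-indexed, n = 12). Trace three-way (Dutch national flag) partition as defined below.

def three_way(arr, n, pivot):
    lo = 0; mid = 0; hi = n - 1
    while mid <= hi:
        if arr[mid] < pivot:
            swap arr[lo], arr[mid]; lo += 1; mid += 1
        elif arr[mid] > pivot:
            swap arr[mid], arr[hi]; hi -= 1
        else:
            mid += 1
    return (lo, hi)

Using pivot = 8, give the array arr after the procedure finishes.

pivot = 8; lo=0, mid=0, hi=11
arr[mid]=4<8: swap arr[0],arr[0]; lo=1,mid=1 → 4 7 7 4 8 4 5 5 8 6 11 11
arr[mid]=7<8: swap arr[1],arr[1]; lo=2,mid=2 → 4 7 7 4 8 4 5 5 8 6 11 11
arr[mid]=7<8: swap arr[2],arr[2]; lo=3,mid=3 → 4 7 7 4 8 4 5 5 8 6 11 11
arr[mid]=4<8: swap arr[3],arr[3]; lo=4,mid=4 → 4 7 7 4 8 4 5 5 8 6 11 11
arr[mid]=8=8: mid=5
arr[mid]=4<8: swap arr[4],arr[5]; lo=5,mid=6 → 4 7 7 4 4 8 5 5 8 6 11 11
arr[mid]=5<8: swap arr[5],arr[6]; lo=6,mid=7 → 4 7 7 4 4 5 8 5 8 6 11 11
arr[mid]=5<8: swap arr[6],arr[7]; lo=7,mid=8 → 4 7 7 4 4 5 5 8 8 6 11 11
arr[mid]=8=8: mid=9
arr[mid]=6<8: swap arr[7],arr[9]; lo=8,mid=10 → 4 7 7 4 4 5 5 6 8 8 11 11
arr[mid]=11>8: swap arr[10],arr[11]; hi=10 → 4 7 7 4 4 5 5 6 8 8 11 11
arr[mid]=11>8: swap arr[10],arr[10]; hi=9 → 4 7 7 4 4 5 5 6 8 8 11 11
end: lo=8, hi=9; arr = 4 7 7 4 4 5 5 6 8 8 11 11

4 7 7 4 4 5 5 6 8 8 11 11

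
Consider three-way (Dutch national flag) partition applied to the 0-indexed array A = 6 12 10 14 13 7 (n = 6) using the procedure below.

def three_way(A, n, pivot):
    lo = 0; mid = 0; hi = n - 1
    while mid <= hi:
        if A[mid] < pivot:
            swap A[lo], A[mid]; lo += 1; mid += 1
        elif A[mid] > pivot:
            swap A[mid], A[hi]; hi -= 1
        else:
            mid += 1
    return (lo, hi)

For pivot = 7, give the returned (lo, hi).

pivot = 7; lo=0, mid=0, hi=5
A[mid]=6<7: swap A[0],A[0]; lo=1,mid=1 → 6 12 10 14 13 7
A[mid]=12>7: swap A[1],A[5]; hi=4 → 6 7 10 14 13 12
A[mid]=7=7: mid=2
A[mid]=10>7: swap A[2],A[4]; hi=3 → 6 7 13 14 10 12
A[mid]=13>7: swap A[2],A[3]; hi=2 → 6 7 14 13 10 12
A[mid]=14>7: swap A[2],A[2]; hi=1 → 6 7 14 13 10 12
end: lo=1, hi=1; A = 6 7 14 13 10 12

(1, 1)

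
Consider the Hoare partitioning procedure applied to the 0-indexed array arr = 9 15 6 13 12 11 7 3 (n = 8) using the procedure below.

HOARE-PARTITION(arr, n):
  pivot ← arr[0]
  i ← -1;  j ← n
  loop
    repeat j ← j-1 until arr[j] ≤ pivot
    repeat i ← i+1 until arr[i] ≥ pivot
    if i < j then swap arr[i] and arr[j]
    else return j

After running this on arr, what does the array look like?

3 7 6 13 12 11 15 9

pivot = arr[0] = 9; i = -1, j = 8
j→7 (arr[7]=3≤9), i→0 (arr[0]=9≥9); i<j, swap → 3 15 6 13 12 11 7 9
j→6 (arr[6]=7≤9), i→1 (arr[1]=15≥9); i<j, swap → 3 7 6 13 12 11 15 9
j→2, i→3; i≥j, return j=2. arr = 3 7 6 13 12 11 15 9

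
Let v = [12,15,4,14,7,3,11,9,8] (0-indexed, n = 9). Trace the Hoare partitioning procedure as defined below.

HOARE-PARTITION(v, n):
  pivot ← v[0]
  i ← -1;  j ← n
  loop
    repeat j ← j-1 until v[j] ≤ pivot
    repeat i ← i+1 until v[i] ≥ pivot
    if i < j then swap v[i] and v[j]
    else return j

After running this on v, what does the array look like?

pivot=12
j stops at 8 (8), i stops at 0 (12); swap ⇒ [8,15,4,14,7,3,11,9,12]
j stops at 7 (9), i stops at 1 (15); swap ⇒ [8,9,4,14,7,3,11,15,12]
j stops at 6 (11), i stops at 3 (14); swap ⇒ [8,9,4,11,7,3,14,15,12]
j stops at 5, i stops at 6; i≥j ⇒ return 5. v=[8,9,4,11,7,3,14,15,12]

[8,9,4,11,7,3,14,15,12]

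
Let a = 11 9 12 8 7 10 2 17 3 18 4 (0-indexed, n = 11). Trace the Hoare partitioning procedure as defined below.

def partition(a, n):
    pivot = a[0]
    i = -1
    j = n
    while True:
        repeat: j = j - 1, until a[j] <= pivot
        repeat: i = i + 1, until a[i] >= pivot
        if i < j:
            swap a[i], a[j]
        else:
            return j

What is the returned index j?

pivot = a[0] = 11; i = -1, j = 11
j→10 (a[10]=4≤11), i→0 (a[0]=11≥11); i<j, swap → 4 9 12 8 7 10 2 17 3 18 11
j→8 (a[8]=3≤11), i→2 (a[2]=12≥11); i<j, swap → 4 9 3 8 7 10 2 17 12 18 11
j→6, i→7; i≥j, return j=6. a = 4 9 3 8 7 10 2 17 12 18 11

6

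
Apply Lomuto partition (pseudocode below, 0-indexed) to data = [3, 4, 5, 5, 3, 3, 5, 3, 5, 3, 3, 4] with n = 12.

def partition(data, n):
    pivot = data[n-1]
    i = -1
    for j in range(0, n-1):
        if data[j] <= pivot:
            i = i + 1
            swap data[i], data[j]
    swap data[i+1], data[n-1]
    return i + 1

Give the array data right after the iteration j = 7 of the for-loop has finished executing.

[3, 4, 3, 3, 3, 5, 5, 5, 5, 3, 3, 4]

pivot=4, i=-1
j=0: 3≤4, i=0, swap(0,0) ⇒ [3, 4, 5, 5, 3, 3, 5, 3, 5, 3, 3, 4]
j=1: 4≤4, i=1, swap(1,1) ⇒ [3, 4, 5, 5, 3, 3, 5, 3, 5, 3, 3, 4]
j=2: 5>4, skip
j=3: 5>4, skip
j=4: 3≤4, i=2, swap(2,4) ⇒ [3, 4, 3, 5, 5, 3, 5, 3, 5, 3, 3, 4]
j=5: 3≤4, i=3, swap(3,5) ⇒ [3, 4, 3, 3, 5, 5, 5, 3, 5, 3, 3, 4]
j=6: 5>4, skip
j=7: 3≤4, i=4, swap(4,7) ⇒ [3, 4, 3, 3, 3, 5, 5, 5, 5, 3, 3, 4]
(after j=7) data = [3, 4, 3, 3, 3, 5, 5, 5, 5, 3, 3, 4]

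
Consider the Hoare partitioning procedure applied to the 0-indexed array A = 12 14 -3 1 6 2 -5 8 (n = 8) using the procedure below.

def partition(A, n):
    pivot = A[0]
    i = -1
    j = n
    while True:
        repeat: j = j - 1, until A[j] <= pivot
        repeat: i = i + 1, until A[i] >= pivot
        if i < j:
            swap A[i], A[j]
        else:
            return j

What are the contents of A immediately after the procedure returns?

8 -5 -3 1 6 2 14 12

pivot = A[0] = 12; i = -1, j = 8
j→7 (A[7]=8≤12), i→0 (A[0]=12≥12); i<j, swap → 8 14 -3 1 6 2 -5 12
j→6 (A[6]=-5≤12), i→1 (A[1]=14≥12); i<j, swap → 8 -5 -3 1 6 2 14 12
j→5, i→6; i≥j, return j=5. A = 8 -5 -3 1 6 2 14 12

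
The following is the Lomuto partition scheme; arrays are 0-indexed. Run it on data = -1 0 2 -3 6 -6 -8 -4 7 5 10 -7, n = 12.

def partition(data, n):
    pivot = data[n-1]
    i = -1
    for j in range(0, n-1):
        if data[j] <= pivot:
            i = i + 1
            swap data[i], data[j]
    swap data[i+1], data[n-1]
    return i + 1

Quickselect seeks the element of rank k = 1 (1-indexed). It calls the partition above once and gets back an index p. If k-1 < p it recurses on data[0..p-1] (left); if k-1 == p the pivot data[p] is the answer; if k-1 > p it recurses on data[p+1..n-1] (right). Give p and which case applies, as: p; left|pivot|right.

1; left

pivot = data[11] = -7; i = -1
j=0: data[0]=-1 > -7 → no swap
j=1: data[1]=0 > -7 → no swap
j=2: data[2]=2 > -7 → no swap
j=3: data[3]=-3 > -7 → no swap
j=4: data[4]=6 > -7 → no swap
j=5: data[5]=-6 > -7 → no swap
j=6: data[6]=-8 ≤ -7 → i=0, swap data[0],data[6] → -8 0 2 -3 6 -6 -1 -4 7 5 10 -7
j=7: data[7]=-4 > -7 → no swap
j=8: data[8]=7 > -7 → no swap
j=9: data[9]=5 > -7 → no swap
j=10: data[10]=10 > -7 → no swap
final swap data[1],data[11] → -8 -7 2 -3 6 -6 -1 -4 7 5 10 0; return 1
p = 1; k-1 = 0 < 1 ⇒ left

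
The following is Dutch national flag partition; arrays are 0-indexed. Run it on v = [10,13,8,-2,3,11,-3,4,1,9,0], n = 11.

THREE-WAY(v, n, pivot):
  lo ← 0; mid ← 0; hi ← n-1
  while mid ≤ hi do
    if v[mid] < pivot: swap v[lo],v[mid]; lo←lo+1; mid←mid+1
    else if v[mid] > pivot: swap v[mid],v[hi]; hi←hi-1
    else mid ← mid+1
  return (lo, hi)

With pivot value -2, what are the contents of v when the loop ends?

[-3,-2,8,3,11,13,4,1,9,0,10]

lo=0 mid=0 hi=10
10>-2: swap(0,10), hi=9 ⇒ [0,13,8,-2,3,11,-3,4,1,9,10]
0>-2: swap(0,9), hi=8 ⇒ [9,13,8,-2,3,11,-3,4,1,0,10]
9>-2: swap(0,8), hi=7 ⇒ [1,13,8,-2,3,11,-3,4,9,0,10]
1>-2: swap(0,7), hi=6 ⇒ [4,13,8,-2,3,11,-3,1,9,0,10]
4>-2: swap(0,6), hi=5 ⇒ [-3,13,8,-2,3,11,4,1,9,0,10]
-3<-2: swap(0,0), lo=1 mid=1 ⇒ [-3,13,8,-2,3,11,4,1,9,0,10]
13>-2: swap(1,5), hi=4 ⇒ [-3,11,8,-2,3,13,4,1,9,0,10]
11>-2: swap(1,4), hi=3 ⇒ [-3,3,8,-2,11,13,4,1,9,0,10]
3>-2: swap(1,3), hi=2 ⇒ [-3,-2,8,3,11,13,4,1,9,0,10]
-2=-2: mid=2
8>-2: swap(2,2), hi=1 ⇒ [-3,-2,8,3,11,13,4,1,9,0,10]
done. lo=1 hi=1; v=[-3,-2,8,3,11,13,4,1,9,0,10]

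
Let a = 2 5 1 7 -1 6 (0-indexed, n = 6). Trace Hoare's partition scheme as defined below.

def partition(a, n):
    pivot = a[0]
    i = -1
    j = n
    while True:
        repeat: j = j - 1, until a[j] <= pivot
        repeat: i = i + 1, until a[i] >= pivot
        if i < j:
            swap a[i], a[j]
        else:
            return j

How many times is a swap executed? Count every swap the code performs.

2

pivot=2
j stops at 4 (-1), i stops at 0 (2); swap ⇒ -1 5 1 7 2 6
j stops at 2 (1), i stops at 1 (5); swap ⇒ -1 1 5 7 2 6
j stops at 1, i stops at 2; i≥j ⇒ return 1. a=-1 1 5 7 2 6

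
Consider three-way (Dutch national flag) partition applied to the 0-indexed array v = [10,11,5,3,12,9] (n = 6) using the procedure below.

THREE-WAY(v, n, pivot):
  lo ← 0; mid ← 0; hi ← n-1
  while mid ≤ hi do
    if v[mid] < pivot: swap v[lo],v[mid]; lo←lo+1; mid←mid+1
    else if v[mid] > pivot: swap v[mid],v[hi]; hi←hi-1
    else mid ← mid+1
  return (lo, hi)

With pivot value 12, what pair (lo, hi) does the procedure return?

lo=0 mid=0 hi=5
10<12: swap(0,0), lo=1 mid=1 ⇒ [10,11,5,3,12,9]
11<12: swap(1,1), lo=2 mid=2 ⇒ [10,11,5,3,12,9]
5<12: swap(2,2), lo=3 mid=3 ⇒ [10,11,5,3,12,9]
3<12: swap(3,3), lo=4 mid=4 ⇒ [10,11,5,3,12,9]
12=12: mid=5
9<12: swap(4,5), lo=5 mid=6 ⇒ [10,11,5,3,9,12]
done. lo=5 hi=5; v=[10,11,5,3,9,12]

(5, 5)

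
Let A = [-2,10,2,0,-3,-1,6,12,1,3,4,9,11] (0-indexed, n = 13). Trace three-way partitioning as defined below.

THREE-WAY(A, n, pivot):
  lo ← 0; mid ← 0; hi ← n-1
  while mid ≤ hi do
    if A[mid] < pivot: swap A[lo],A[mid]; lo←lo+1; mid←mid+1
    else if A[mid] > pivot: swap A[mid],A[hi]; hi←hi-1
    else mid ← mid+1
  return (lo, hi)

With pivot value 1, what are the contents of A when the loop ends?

lo=0 mid=0 hi=12
-2<1: swap(0,0), lo=1 mid=1 ⇒ [-2,10,2,0,-3,-1,6,12,1,3,4,9,11]
10>1: swap(1,12), hi=11 ⇒ [-2,11,2,0,-3,-1,6,12,1,3,4,9,10]
11>1: swap(1,11), hi=10 ⇒ [-2,9,2,0,-3,-1,6,12,1,3,4,11,10]
9>1: swap(1,10), hi=9 ⇒ [-2,4,2,0,-3,-1,6,12,1,3,9,11,10]
4>1: swap(1,9), hi=8 ⇒ [-2,3,2,0,-3,-1,6,12,1,4,9,11,10]
3>1: swap(1,8), hi=7 ⇒ [-2,1,2,0,-3,-1,6,12,3,4,9,11,10]
1=1: mid=2
2>1: swap(2,7), hi=6 ⇒ [-2,1,12,0,-3,-1,6,2,3,4,9,11,10]
12>1: swap(2,6), hi=5 ⇒ [-2,1,6,0,-3,-1,12,2,3,4,9,11,10]
6>1: swap(2,5), hi=4 ⇒ [-2,1,-1,0,-3,6,12,2,3,4,9,11,10]
-1<1: swap(1,2), lo=2 mid=3 ⇒ [-2,-1,1,0,-3,6,12,2,3,4,9,11,10]
0<1: swap(2,3), lo=3 mid=4 ⇒ [-2,-1,0,1,-3,6,12,2,3,4,9,11,10]
-3<1: swap(3,4), lo=4 mid=5 ⇒ [-2,-1,0,-3,1,6,12,2,3,4,9,11,10]
done. lo=4 hi=4; A=[-2,-1,0,-3,1,6,12,2,3,4,9,11,10]

[-2,-1,0,-3,1,6,12,2,3,4,9,11,10]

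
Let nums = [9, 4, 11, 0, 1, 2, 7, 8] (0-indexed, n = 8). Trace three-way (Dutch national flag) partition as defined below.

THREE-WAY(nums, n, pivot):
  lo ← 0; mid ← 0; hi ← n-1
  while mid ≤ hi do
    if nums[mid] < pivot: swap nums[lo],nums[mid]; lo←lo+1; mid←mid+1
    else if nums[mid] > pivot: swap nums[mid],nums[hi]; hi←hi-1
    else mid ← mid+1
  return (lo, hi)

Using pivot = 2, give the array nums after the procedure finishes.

[1, 0, 2, 11, 4, 7, 8, 9]

pivot = 2; lo=0, mid=0, hi=7
nums[mid]=9>2: swap nums[0],nums[7]; hi=6 → [8, 4, 11, 0, 1, 2, 7, 9]
nums[mid]=8>2: swap nums[0],nums[6]; hi=5 → [7, 4, 11, 0, 1, 2, 8, 9]
nums[mid]=7>2: swap nums[0],nums[5]; hi=4 → [2, 4, 11, 0, 1, 7, 8, 9]
nums[mid]=2=2: mid=1
nums[mid]=4>2: swap nums[1],nums[4]; hi=3 → [2, 1, 11, 0, 4, 7, 8, 9]
nums[mid]=1<2: swap nums[0],nums[1]; lo=1,mid=2 → [1, 2, 11, 0, 4, 7, 8, 9]
nums[mid]=11>2: swap nums[2],nums[3]; hi=2 → [1, 2, 0, 11, 4, 7, 8, 9]
nums[mid]=0<2: swap nums[1],nums[2]; lo=2,mid=3 → [1, 0, 2, 11, 4, 7, 8, 9]
end: lo=2, hi=2; nums = [1, 0, 2, 11, 4, 7, 8, 9]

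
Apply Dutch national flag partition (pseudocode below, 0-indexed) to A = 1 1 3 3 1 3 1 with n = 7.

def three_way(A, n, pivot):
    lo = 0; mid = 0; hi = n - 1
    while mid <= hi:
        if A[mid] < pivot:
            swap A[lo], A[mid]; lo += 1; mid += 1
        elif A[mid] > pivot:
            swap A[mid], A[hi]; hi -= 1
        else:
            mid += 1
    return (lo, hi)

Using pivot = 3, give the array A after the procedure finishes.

pivot = 3; lo=0, mid=0, hi=6
A[mid]=1<3: swap A[0],A[0]; lo=1,mid=1 → 1 1 3 3 1 3 1
A[mid]=1<3: swap A[1],A[1]; lo=2,mid=2 → 1 1 3 3 1 3 1
A[mid]=3=3: mid=3
A[mid]=3=3: mid=4
A[mid]=1<3: swap A[2],A[4]; lo=3,mid=5 → 1 1 1 3 3 3 1
A[mid]=3=3: mid=6
A[mid]=1<3: swap A[3],A[6]; lo=4,mid=7 → 1 1 1 1 3 3 3
end: lo=4, hi=6; A = 1 1 1 1 3 3 3

1 1 1 1 3 3 3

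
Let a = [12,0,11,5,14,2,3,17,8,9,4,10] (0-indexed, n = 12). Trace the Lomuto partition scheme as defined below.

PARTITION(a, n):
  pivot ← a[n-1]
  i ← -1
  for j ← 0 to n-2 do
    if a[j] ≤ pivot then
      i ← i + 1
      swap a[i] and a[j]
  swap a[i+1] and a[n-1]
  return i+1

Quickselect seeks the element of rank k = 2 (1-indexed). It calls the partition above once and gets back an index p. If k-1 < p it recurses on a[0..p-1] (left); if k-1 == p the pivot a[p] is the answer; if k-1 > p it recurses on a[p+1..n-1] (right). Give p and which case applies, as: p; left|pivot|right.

pivot = a[11] = 10; i = -1
j=0: a[0]=12 > 10 → no swap
j=1: a[1]=0 ≤ 10 → i=0, swap a[0],a[1] → [0,12,11,5,14,2,3,17,8,9,4,10]
j=2: a[2]=11 > 10 → no swap
j=3: a[3]=5 ≤ 10 → i=1, swap a[1],a[3] → [0,5,11,12,14,2,3,17,8,9,4,10]
j=4: a[4]=14 > 10 → no swap
j=5: a[5]=2 ≤ 10 → i=2, swap a[2],a[5] → [0,5,2,12,14,11,3,17,8,9,4,10]
j=6: a[6]=3 ≤ 10 → i=3, swap a[3],a[6] → [0,5,2,3,14,11,12,17,8,9,4,10]
j=7: a[7]=17 > 10 → no swap
j=8: a[8]=8 ≤ 10 → i=4, swap a[4],a[8] → [0,5,2,3,8,11,12,17,14,9,4,10]
j=9: a[9]=9 ≤ 10 → i=5, swap a[5],a[9] → [0,5,2,3,8,9,12,17,14,11,4,10]
j=10: a[10]=4 ≤ 10 → i=6, swap a[6],a[10] → [0,5,2,3,8,9,4,17,14,11,12,10]
final swap a[7],a[11] → [0,5,2,3,8,9,4,10,14,11,12,17]; return 7
p = 7; k-1 = 1 < 7 ⇒ left

7; left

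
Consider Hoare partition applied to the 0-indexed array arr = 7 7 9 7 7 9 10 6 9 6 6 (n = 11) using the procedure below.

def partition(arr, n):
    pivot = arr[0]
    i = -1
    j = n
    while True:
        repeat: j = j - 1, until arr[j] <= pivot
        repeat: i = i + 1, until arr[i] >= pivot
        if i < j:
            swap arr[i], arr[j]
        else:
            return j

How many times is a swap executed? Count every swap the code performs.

pivot = arr[0] = 7; i = -1, j = 11
j→10 (arr[10]=6≤7), i→0 (arr[0]=7≥7); i<j, swap → 6 7 9 7 7 9 10 6 9 6 7
j→9 (arr[9]=6≤7), i→1 (arr[1]=7≥7); i<j, swap → 6 6 9 7 7 9 10 6 9 7 7
j→7 (arr[7]=6≤7), i→2 (arr[2]=9≥7); i<j, swap → 6 6 6 7 7 9 10 9 9 7 7
j→4 (arr[4]=7≤7), i→3 (arr[3]=7≥7); i<j, swap → 6 6 6 7 7 9 10 9 9 7 7
j→3, i→4; i≥j, return j=3. arr = 6 6 6 7 7 9 10 9 9 7 7

4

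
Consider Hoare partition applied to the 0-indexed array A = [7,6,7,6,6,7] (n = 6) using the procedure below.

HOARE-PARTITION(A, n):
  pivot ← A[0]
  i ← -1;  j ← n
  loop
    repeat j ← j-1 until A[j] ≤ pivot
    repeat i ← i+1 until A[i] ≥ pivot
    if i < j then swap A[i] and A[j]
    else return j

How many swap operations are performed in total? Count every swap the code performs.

pivot = A[0] = 7; i = -1, j = 6
j→5 (A[5]=7≤7), i→0 (A[0]=7≥7); i<j, swap → [7,6,7,6,6,7]
j→4 (A[4]=6≤7), i→2 (A[2]=7≥7); i<j, swap → [7,6,6,6,7,7]
j→3, i→4; i≥j, return j=3. A = [7,6,6,6,7,7]

2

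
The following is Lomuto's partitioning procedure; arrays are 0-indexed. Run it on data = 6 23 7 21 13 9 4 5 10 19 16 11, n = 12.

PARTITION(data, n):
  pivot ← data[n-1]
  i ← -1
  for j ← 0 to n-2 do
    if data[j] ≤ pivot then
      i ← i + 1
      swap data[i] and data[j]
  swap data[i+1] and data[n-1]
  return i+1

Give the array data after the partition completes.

pivot = data[11] = 11; i = -1
j=0: data[0]=6 ≤ 11 → i=0, swap data[0],data[0] (no change) → 6 23 7 21 13 9 4 5 10 19 16 11
j=1: data[1]=23 > 11 → no swap
j=2: data[2]=7 ≤ 11 → i=1, swap data[1],data[2] → 6 7 23 21 13 9 4 5 10 19 16 11
j=3: data[3]=21 > 11 → no swap
j=4: data[4]=13 > 11 → no swap
j=5: data[5]=9 ≤ 11 → i=2, swap data[2],data[5] → 6 7 9 21 13 23 4 5 10 19 16 11
j=6: data[6]=4 ≤ 11 → i=3, swap data[3],data[6] → 6 7 9 4 13 23 21 5 10 19 16 11
j=7: data[7]=5 ≤ 11 → i=4, swap data[4],data[7] → 6 7 9 4 5 23 21 13 10 19 16 11
j=8: data[8]=10 ≤ 11 → i=5, swap data[5],data[8] → 6 7 9 4 5 10 21 13 23 19 16 11
j=9: data[9]=19 > 11 → no swap
j=10: data[10]=16 > 11 → no swap
final swap data[6],data[11] → 6 7 9 4 5 10 11 13 23 19 16 21; return 6

6 7 9 4 5 10 11 13 23 19 16 21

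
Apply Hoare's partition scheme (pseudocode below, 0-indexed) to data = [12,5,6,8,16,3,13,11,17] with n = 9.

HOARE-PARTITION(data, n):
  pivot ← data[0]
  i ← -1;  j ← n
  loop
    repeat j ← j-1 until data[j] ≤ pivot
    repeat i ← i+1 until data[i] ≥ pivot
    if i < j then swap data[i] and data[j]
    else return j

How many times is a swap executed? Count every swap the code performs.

pivot=12
j stops at 7 (11), i stops at 0 (12); swap ⇒ [11,5,6,8,16,3,13,12,17]
j stops at 5 (3), i stops at 4 (16); swap ⇒ [11,5,6,8,3,16,13,12,17]
j stops at 4, i stops at 5; i≥j ⇒ return 4. data=[11,5,6,8,3,16,13,12,17]

2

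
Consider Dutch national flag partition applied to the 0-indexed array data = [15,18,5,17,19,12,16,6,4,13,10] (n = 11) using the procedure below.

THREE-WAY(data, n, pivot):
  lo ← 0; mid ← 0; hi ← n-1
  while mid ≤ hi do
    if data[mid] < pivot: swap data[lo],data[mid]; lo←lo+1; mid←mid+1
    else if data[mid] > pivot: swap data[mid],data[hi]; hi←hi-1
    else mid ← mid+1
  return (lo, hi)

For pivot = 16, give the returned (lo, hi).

pivot = 16; lo=0, mid=0, hi=10
data[mid]=15<16: swap data[0],data[0]; lo=1,mid=1 → [15,18,5,17,19,12,16,6,4,13,10]
data[mid]=18>16: swap data[1],data[10]; hi=9 → [15,10,5,17,19,12,16,6,4,13,18]
data[mid]=10<16: swap data[1],data[1]; lo=2,mid=2 → [15,10,5,17,19,12,16,6,4,13,18]
data[mid]=5<16: swap data[2],data[2]; lo=3,mid=3 → [15,10,5,17,19,12,16,6,4,13,18]
data[mid]=17>16: swap data[3],data[9]; hi=8 → [15,10,5,13,19,12,16,6,4,17,18]
data[mid]=13<16: swap data[3],data[3]; lo=4,mid=4 → [15,10,5,13,19,12,16,6,4,17,18]
data[mid]=19>16: swap data[4],data[8]; hi=7 → [15,10,5,13,4,12,16,6,19,17,18]
data[mid]=4<16: swap data[4],data[4]; lo=5,mid=5 → [15,10,5,13,4,12,16,6,19,17,18]
data[mid]=12<16: swap data[5],data[5]; lo=6,mid=6 → [15,10,5,13,4,12,16,6,19,17,18]
data[mid]=16=16: mid=7
data[mid]=6<16: swap data[6],data[7]; lo=7,mid=8 → [15,10,5,13,4,12,6,16,19,17,18]
end: lo=7, hi=7; data = [15,10,5,13,4,12,6,16,19,17,18]

(7, 7)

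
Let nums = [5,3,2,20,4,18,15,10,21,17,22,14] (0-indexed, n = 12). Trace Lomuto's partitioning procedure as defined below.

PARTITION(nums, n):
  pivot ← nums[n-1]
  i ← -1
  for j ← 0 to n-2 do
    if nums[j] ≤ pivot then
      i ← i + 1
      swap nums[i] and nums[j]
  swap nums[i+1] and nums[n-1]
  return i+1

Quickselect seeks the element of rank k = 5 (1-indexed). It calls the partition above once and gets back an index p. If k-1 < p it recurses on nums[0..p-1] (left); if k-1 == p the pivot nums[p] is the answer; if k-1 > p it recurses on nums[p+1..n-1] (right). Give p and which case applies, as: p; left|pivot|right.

pivot = nums[11] = 14; i = -1
j=0: nums[0]=5 ≤ 14 → i=0, swap nums[0],nums[0] (no change) → [5,3,2,20,4,18,15,10,21,17,22,14]
j=1: nums[1]=3 ≤ 14 → i=1, swap nums[1],nums[1] (no change) → [5,3,2,20,4,18,15,10,21,17,22,14]
j=2: nums[2]=2 ≤ 14 → i=2, swap nums[2],nums[2] (no change) → [5,3,2,20,4,18,15,10,21,17,22,14]
j=3: nums[3]=20 > 14 → no swap
j=4: nums[4]=4 ≤ 14 → i=3, swap nums[3],nums[4] → [5,3,2,4,20,18,15,10,21,17,22,14]
j=5: nums[5]=18 > 14 → no swap
j=6: nums[6]=15 > 14 → no swap
j=7: nums[7]=10 ≤ 14 → i=4, swap nums[4],nums[7] → [5,3,2,4,10,18,15,20,21,17,22,14]
j=8: nums[8]=21 > 14 → no swap
j=9: nums[9]=17 > 14 → no swap
j=10: nums[10]=22 > 14 → no swap
final swap nums[5],nums[11] → [5,3,2,4,10,14,15,20,21,17,22,18]; return 5
p = 5; k-1 = 4 < 5 ⇒ left

5; left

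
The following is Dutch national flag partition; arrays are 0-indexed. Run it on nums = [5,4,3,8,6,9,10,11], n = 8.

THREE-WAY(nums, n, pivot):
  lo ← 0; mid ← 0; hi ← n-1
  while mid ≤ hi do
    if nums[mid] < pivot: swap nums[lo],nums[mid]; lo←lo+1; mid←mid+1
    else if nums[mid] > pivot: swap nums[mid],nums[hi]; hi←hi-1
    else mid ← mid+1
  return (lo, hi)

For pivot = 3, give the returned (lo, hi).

(0, 0)

pivot = 3; lo=0, mid=0, hi=7
nums[mid]=5>3: swap nums[0],nums[7]; hi=6 → [11,4,3,8,6,9,10,5]
nums[mid]=11>3: swap nums[0],nums[6]; hi=5 → [10,4,3,8,6,9,11,5]
nums[mid]=10>3: swap nums[0],nums[5]; hi=4 → [9,4,3,8,6,10,11,5]
nums[mid]=9>3: swap nums[0],nums[4]; hi=3 → [6,4,3,8,9,10,11,5]
nums[mid]=6>3: swap nums[0],nums[3]; hi=2 → [8,4,3,6,9,10,11,5]
nums[mid]=8>3: swap nums[0],nums[2]; hi=1 → [3,4,8,6,9,10,11,5]
nums[mid]=3=3: mid=1
nums[mid]=4>3: swap nums[1],nums[1]; hi=0 → [3,4,8,6,9,10,11,5]
end: lo=0, hi=0; nums = [3,4,8,6,9,10,11,5]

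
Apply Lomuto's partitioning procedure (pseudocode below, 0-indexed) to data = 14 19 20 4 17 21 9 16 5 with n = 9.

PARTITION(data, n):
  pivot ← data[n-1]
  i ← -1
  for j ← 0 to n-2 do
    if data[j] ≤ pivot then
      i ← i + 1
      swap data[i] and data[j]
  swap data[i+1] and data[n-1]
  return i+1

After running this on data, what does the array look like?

4 5 20 14 17 21 9 16 19

pivot = data[8] = 5; i = -1
j=0: data[0]=14 > 5 → no swap
j=1: data[1]=19 > 5 → no swap
j=2: data[2]=20 > 5 → no swap
j=3: data[3]=4 ≤ 5 → i=0, swap data[0],data[3] → 4 19 20 14 17 21 9 16 5
j=4: data[4]=17 > 5 → no swap
j=5: data[5]=21 > 5 → no swap
j=6: data[6]=9 > 5 → no swap
j=7: data[7]=16 > 5 → no swap
final swap data[1],data[8] → 4 5 20 14 17 21 9 16 19; return 1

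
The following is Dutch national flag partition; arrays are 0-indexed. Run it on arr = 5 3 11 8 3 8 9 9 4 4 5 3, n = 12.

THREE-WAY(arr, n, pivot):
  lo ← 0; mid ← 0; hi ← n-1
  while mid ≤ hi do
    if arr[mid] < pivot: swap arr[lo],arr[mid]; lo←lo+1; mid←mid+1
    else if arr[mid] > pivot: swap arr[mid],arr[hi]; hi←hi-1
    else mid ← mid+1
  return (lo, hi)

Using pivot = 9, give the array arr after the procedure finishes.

pivot = 9; lo=0, mid=0, hi=11
arr[mid]=5<9: swap arr[0],arr[0]; lo=1,mid=1 → 5 3 11 8 3 8 9 9 4 4 5 3
arr[mid]=3<9: swap arr[1],arr[1]; lo=2,mid=2 → 5 3 11 8 3 8 9 9 4 4 5 3
arr[mid]=11>9: swap arr[2],arr[11]; hi=10 → 5 3 3 8 3 8 9 9 4 4 5 11
arr[mid]=3<9: swap arr[2],arr[2]; lo=3,mid=3 → 5 3 3 8 3 8 9 9 4 4 5 11
arr[mid]=8<9: swap arr[3],arr[3]; lo=4,mid=4 → 5 3 3 8 3 8 9 9 4 4 5 11
arr[mid]=3<9: swap arr[4],arr[4]; lo=5,mid=5 → 5 3 3 8 3 8 9 9 4 4 5 11
arr[mid]=8<9: swap arr[5],arr[5]; lo=6,mid=6 → 5 3 3 8 3 8 9 9 4 4 5 11
arr[mid]=9=9: mid=7
arr[mid]=9=9: mid=8
arr[mid]=4<9: swap arr[6],arr[8]; lo=7,mid=9 → 5 3 3 8 3 8 4 9 9 4 5 11
arr[mid]=4<9: swap arr[7],arr[9]; lo=8,mid=10 → 5 3 3 8 3 8 4 4 9 9 5 11
arr[mid]=5<9: swap arr[8],arr[10]; lo=9,mid=11 → 5 3 3 8 3 8 4 4 5 9 9 11
end: lo=9, hi=10; arr = 5 3 3 8 3 8 4 4 5 9 9 11

5 3 3 8 3 8 4 4 5 9 9 11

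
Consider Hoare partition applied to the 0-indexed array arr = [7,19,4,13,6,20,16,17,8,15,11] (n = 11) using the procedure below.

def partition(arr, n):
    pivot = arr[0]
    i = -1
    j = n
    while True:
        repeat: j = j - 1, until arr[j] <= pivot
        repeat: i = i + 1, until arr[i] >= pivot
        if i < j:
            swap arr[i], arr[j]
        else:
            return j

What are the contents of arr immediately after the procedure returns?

[6,4,19,13,7,20,16,17,8,15,11]

pivot = arr[0] = 7; i = -1, j = 11
j→4 (arr[4]=6≤7), i→0 (arr[0]=7≥7); i<j, swap → [6,19,4,13,7,20,16,17,8,15,11]
j→2 (arr[2]=4≤7), i→1 (arr[1]=19≥7); i<j, swap → [6,4,19,13,7,20,16,17,8,15,11]
j→1, i→2; i≥j, return j=1. arr = [6,4,19,13,7,20,16,17,8,15,11]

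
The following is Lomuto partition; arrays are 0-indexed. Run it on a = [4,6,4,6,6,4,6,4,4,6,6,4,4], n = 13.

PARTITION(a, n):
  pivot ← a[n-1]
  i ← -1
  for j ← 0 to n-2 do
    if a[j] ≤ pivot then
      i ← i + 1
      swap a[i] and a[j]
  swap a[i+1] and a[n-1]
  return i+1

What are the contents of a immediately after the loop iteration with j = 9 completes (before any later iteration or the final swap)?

[4,4,4,4,4,6,6,6,6,6,6,4,4]

pivot = a[12] = 4; i = -1
j=0: a[0]=4 ≤ 4 → i=0, swap a[0],a[0] (no change) → [4,6,4,6,6,4,6,4,4,6,6,4,4]
j=1: a[1]=6 > 4 → no swap
j=2: a[2]=4 ≤ 4 → i=1, swap a[1],a[2] → [4,4,6,6,6,4,6,4,4,6,6,4,4]
j=3: a[3]=6 > 4 → no swap
j=4: a[4]=6 > 4 → no swap
j=5: a[5]=4 ≤ 4 → i=2, swap a[2],a[5] → [4,4,4,6,6,6,6,4,4,6,6,4,4]
j=6: a[6]=6 > 4 → no swap
j=7: a[7]=4 ≤ 4 → i=3, swap a[3],a[7] → [4,4,4,4,6,6,6,6,4,6,6,4,4]
j=8: a[8]=4 ≤ 4 → i=4, swap a[4],a[8] → [4,4,4,4,4,6,6,6,6,6,6,4,4]
j=9: a[9]=6 > 4 → no swap
(after j=9) a = [4,4,4,4,4,6,6,6,6,6,6,4,4]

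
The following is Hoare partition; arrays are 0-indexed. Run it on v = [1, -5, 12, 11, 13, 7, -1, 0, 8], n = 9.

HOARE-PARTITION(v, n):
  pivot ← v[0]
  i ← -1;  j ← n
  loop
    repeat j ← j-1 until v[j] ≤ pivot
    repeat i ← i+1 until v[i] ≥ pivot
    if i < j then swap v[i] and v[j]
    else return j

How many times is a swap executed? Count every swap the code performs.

2

pivot=1
j stops at 7 (0), i stops at 0 (1); swap ⇒ [0, -5, 12, 11, 13, 7, -1, 1, 8]
j stops at 6 (-1), i stops at 2 (12); swap ⇒ [0, -5, -1, 11, 13, 7, 12, 1, 8]
j stops at 2, i stops at 3; i≥j ⇒ return 2. v=[0, -5, -1, 11, 13, 7, 12, 1, 8]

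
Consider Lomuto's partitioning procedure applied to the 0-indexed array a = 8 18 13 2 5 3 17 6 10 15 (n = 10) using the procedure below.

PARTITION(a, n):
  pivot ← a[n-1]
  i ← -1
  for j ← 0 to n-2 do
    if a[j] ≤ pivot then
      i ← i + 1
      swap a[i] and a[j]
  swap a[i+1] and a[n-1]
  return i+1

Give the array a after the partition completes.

pivot=15, i=-1
j=0: 8≤15, i=0, swap(0,0) ⇒ 8 18 13 2 5 3 17 6 10 15
j=1: 18>15, skip
j=2: 13≤15, i=1, swap(1,2) ⇒ 8 13 18 2 5 3 17 6 10 15
j=3: 2≤15, i=2, swap(2,3) ⇒ 8 13 2 18 5 3 17 6 10 15
j=4: 5≤15, i=3, swap(3,4) ⇒ 8 13 2 5 18 3 17 6 10 15
j=5: 3≤15, i=4, swap(4,5) ⇒ 8 13 2 5 3 18 17 6 10 15
j=6: 17>15, skip
j=7: 6≤15, i=5, swap(5,7) ⇒ 8 13 2 5 3 6 17 18 10 15
j=8: 10≤15, i=6, swap(6,8) ⇒ 8 13 2 5 3 6 10 18 17 15
swap(7,9) ⇒ 8 13 2 5 3 6 10 15 17 18; return 7

8 13 2 5 3 6 10 15 17 18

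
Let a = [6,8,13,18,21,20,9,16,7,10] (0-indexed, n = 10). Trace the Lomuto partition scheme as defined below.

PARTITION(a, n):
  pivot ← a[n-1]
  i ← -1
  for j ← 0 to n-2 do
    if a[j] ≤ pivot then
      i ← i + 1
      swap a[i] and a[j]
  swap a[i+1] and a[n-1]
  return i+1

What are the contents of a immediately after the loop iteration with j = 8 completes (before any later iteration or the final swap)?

[6,8,9,7,21,20,13,16,18,10]

pivot = a[9] = 10; i = -1
j=0: a[0]=6 ≤ 10 → i=0, swap a[0],a[0] (no change) → [6,8,13,18,21,20,9,16,7,10]
j=1: a[1]=8 ≤ 10 → i=1, swap a[1],a[1] (no change) → [6,8,13,18,21,20,9,16,7,10]
j=2: a[2]=13 > 10 → no swap
j=3: a[3]=18 > 10 → no swap
j=4: a[4]=21 > 10 → no swap
j=5: a[5]=20 > 10 → no swap
j=6: a[6]=9 ≤ 10 → i=2, swap a[2],a[6] → [6,8,9,18,21,20,13,16,7,10]
j=7: a[7]=16 > 10 → no swap
j=8: a[8]=7 ≤ 10 → i=3, swap a[3],a[8] → [6,8,9,7,21,20,13,16,18,10]
(after j=8) a = [6,8,9,7,21,20,13,16,18,10]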